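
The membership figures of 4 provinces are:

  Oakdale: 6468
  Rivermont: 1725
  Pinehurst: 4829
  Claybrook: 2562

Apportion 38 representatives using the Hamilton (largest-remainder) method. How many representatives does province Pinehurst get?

12

The standard divisor is 15584/38 ≈ 410.105.
Standard quotas: Oakdale 15.7716, Rivermont 4.2062, Pinehurst 11.7750, Claybrook 6.2472.
Lower quotas: Oakdale 15, Rivermont 4, Pinehurst 11, Claybrook 6 (sum 36, leaving 2 seats).
Remainders in descending order: Pinehurst 0.7750, Oakdale 0.7716, Claybrook 0.2472, Rivermont 0.2062.
Largest remainders: Pinehurst, Oakdale receive the extra seats.
Pinehurst receives 12.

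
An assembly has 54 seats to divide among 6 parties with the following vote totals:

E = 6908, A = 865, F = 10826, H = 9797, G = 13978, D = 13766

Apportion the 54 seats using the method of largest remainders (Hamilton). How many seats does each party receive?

E: 7, A: 1, F: 10, H: 9, G: 14, D: 13

Standard divisor: 56140 ÷ 54 ≈ 1039.63.
Standard quotas: E 6.6447, A 0.8320, F 10.4133, H 9.4235, G 13.4452, D 13.2413.
Lower quotas: E 6, A 0, F 10, H 9, G 13, D 13 (sum 51, leaving 3 seats).
Remainders in descending order: A 0.8320, E 0.6447, G 0.4452, H 0.4235, F 0.4133, D 0.2413.
The surplus seats go to A, E, G.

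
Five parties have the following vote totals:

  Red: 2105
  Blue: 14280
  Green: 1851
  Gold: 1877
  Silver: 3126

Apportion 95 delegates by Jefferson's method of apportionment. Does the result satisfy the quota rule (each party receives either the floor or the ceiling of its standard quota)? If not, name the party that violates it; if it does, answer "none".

Standard quotas: Red 8.605, Blue 58.376, Green 7.567, Gold 7.673, Silver 12.779.
Jefferson allocation: Red 8, Blue 60, Green 7, Gold 7, Silver 13.
Blue has quota 58.376 (lower 58, upper 59) but receives 60 — outside the quota interval.

Blue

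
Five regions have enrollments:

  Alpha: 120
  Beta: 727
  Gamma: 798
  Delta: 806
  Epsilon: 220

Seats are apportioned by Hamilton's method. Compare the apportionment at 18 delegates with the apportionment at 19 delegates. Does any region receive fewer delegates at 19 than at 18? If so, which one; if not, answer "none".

At 18 seats: Alpha 1, Beta 5, Gamma 5, Delta 5, Epsilon 2.
At 19 seats: Alpha 1, Beta 5, Gamma 6, Delta 6, Epsilon 1.
Epsilon drops from 2 to 1.

Epsilon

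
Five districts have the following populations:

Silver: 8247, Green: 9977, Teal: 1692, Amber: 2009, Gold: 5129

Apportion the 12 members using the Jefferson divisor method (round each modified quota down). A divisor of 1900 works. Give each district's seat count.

With modified divisor 1900: modified quotas Silver 4.341, Green 5.251, Teal 0.891, Amber 1.057, Gold 2.699.
Rounding down: Silver 4, Green 5, Teal 0, Amber 1, Gold 2 (total 12).

Silver 4, Green 5, Teal 0, Amber 1, Gold 2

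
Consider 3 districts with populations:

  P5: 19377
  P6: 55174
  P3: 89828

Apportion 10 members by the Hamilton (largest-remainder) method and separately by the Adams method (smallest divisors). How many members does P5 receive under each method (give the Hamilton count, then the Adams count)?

Hamilton: P5 1, P6 3, P3 6.
Adams: P5 2, P6 3, P3 5.
P5 gets 1 under Hamilton and 2 under Adams.

1 and 2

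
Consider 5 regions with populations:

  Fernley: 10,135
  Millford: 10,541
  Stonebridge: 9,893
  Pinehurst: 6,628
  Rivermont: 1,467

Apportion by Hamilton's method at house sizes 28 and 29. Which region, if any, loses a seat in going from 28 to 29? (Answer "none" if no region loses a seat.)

At 28 seats: Fernley 7, Millford 8, Stonebridge 7, Pinehurst 5, Rivermont 1.
At 29 seats: Fernley 8, Millford 8, Stonebridge 7, Pinehurst 5, Rivermont 1.
No region's allocation decreased.

none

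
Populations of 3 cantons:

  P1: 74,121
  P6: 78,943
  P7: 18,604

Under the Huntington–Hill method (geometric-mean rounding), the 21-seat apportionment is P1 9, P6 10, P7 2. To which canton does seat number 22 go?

P1

Priority for the next seat is population ÷ (√(s·(s+1))).
Priorities: P1 7813.039, P6 7526.920, P7 7595.051.
Highest priority: P1.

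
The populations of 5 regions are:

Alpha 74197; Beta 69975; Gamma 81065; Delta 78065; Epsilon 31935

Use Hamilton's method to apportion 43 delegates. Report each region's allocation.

The standard divisor is 335237/43 ≈ 7796.209.
Standard quotas: Alpha 9.5171, Beta 8.9755, Gamma 10.3980, Delta 10.0132, Epsilon 4.0962.
Lower quotas: Alpha 9, Beta 8, Gamma 10, Delta 10, Epsilon 4 (sum 41, leaving 2 seats).
Remainders in descending order: Beta 0.9755, Alpha 0.5171, Gamma 0.3980, Epsilon 0.0962, Delta 0.0132.
The surplus seats go to Beta, Alpha.

Alpha: 10; Beta: 9; Gamma: 10; Delta: 10; Epsilon: 4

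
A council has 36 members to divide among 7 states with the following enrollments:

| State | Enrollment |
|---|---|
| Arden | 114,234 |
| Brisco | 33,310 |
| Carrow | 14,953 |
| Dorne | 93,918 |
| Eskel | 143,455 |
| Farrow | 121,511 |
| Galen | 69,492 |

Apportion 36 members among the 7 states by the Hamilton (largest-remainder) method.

The standard divisor is 590873/36 ≈ 16413.139.
Standard quotas: Arden 6.9599, Brisco 2.0295, Carrow 0.9110, Dorne 5.7221, Eskel 8.7403, Farrow 7.4033, Galen 4.2339.
Lower quotas: Arden 6, Brisco 2, Carrow 0, Dorne 5, Eskel 8, Farrow 7, Galen 4 (sum 32, leaving 4 seats).
Remainders in descending order: Arden 0.9599, Carrow 0.9110, Eskel 0.7403, Dorne 0.7221, Farrow 0.4033, Galen 0.2339, Brisco 0.0295.
The surplus seats go to Arden, Carrow, Eskel, Dorne.

Arden: 7, Brisco: 2, Carrow: 1, Dorne: 6, Eskel: 9, Farrow: 7, Galen: 4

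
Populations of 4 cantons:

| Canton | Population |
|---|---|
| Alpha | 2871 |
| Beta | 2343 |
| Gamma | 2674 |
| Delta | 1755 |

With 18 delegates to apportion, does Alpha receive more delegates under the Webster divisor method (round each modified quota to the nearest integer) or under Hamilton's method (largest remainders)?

Webster

Webster: Alpha 6, Beta 4, Gamma 5, Delta 3.
Hamilton: Alpha 5, Beta 5, Gamma 5, Delta 3.
Alpha gets 6 under Webster and 5 under Hamilton.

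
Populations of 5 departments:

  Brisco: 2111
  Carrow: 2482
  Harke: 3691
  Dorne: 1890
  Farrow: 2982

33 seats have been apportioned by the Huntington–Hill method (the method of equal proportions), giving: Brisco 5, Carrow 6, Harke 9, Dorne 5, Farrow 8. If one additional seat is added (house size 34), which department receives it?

Priority for the next seat is population ÷ (√(s·(s+1))).
Priorities: Brisco 385.414, Carrow 382.981, Harke 389.066, Dorne 345.065, Farrow 351.432.
Highest priority: Harke.

Harke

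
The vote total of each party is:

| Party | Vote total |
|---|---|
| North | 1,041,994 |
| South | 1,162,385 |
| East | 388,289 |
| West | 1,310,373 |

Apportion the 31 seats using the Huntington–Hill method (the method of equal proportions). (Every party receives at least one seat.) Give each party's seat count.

North 8, South 9, East 3, West 11

With divisor 123870: modified quotas North 8.412, South 9.384, East 3.135, West 10.579.
Geometric-mean thresholds: North √(8·9)=8.485, South √(9·10)=9.487, East √(3·4)=3.464, West √(10·11)=10.488.
Each quota rounded against its threshold gives North 8, South 9, East 3, West 11 (total 31).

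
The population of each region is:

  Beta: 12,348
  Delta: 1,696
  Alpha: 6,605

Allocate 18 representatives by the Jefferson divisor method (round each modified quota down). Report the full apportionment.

Standard divisor 20649/18 ≈ 1147.167; standard quotas: Beta 10.764, Delta 1.478, Alpha 5.758.
Rounding down gives 10, 1, 5 = 16 seats, so the divisor must be adjusted.
With modified divisor 1060: modified quotas Beta 11.649, Delta 1.600, Alpha 6.231.
Rounding down: Beta 11, Delta 1, Alpha 6 (total 18).

Beta 11, Delta 1, Alpha 6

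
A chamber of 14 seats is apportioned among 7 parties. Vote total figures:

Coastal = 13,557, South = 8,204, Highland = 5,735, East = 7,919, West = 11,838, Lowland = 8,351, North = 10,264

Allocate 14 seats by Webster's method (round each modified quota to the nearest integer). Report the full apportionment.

Standard divisor 65868/14 ≈ 4704.857; standard quotas: Coastal 2.881, South 1.744, Highland 1.219, East 1.683, West 2.516, Lowland 1.775, North 2.182.
Rounding to the nearest integer gives 3, 2, 1, 2, 3, 2, 2 = 15 seats, so the divisor must be adjusted.
With modified divisor 5000: modified quotas Coastal 2.711, South 1.641, Highland 1.147, East 1.584, West 2.368, Lowland 1.670, North 2.053.
Rounding to the nearest integer: Coastal 3, South 2, Highland 1, East 2, West 2, Lowland 2, North 2 (total 14).

Coastal 3, South 2, Highland 1, East 2, West 2, Lowland 2, North 2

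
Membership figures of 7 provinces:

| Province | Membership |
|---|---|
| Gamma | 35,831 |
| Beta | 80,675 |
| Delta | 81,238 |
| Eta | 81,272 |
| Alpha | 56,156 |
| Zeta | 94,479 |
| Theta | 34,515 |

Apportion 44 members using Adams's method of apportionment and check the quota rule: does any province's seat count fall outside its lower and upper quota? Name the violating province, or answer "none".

none

Standard quotas: Gamma 3.397, Beta 7.647, Delta 7.701, Eta 7.704, Alpha 5.323, Zeta 8.956, Theta 3.272.
Adams allocation: Gamma 4, Beta 7, Delta 8, Eta 8, Alpha 5, Zeta 9, Theta 3.
Every allocation lies between the lower and upper quota.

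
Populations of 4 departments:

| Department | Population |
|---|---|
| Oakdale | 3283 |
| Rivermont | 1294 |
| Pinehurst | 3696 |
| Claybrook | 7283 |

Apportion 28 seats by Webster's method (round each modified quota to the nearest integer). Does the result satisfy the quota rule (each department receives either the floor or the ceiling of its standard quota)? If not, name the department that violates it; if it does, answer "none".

none

Standard quotas: Oakdale 5.909, Rivermont 2.329, Pinehurst 6.653, Claybrook 13.109.
Webster allocation: Oakdale 6, Rivermont 2, Pinehurst 7, Claybrook 13.
Every allocation lies between the lower and upper quota.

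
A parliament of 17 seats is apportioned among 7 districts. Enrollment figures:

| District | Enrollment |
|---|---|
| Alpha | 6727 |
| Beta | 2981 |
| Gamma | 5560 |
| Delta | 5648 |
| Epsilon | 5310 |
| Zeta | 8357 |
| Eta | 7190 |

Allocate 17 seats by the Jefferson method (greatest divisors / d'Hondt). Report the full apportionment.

Alpha 3, Beta 1, Gamma 2, Delta 2, Epsilon 2, Zeta 4, Eta 3

Standard divisor 41773/17 ≈ 2457.235; standard quotas: Alpha 2.738, Beta 1.213, Gamma 2.263, Delta 2.299, Epsilon 2.161, Zeta 3.401, Eta 2.926.
Rounding down gives 2, 1, 2, 2, 2, 3, 2 = 14 seats, so the divisor must be adjusted.
With modified divisor 2000: modified quotas Alpha 3.364, Beta 1.490, Gamma 2.780, Delta 2.824, Epsilon 2.655, Zeta 4.178, Eta 3.595.
Rounding down: Alpha 3, Beta 1, Gamma 2, Delta 2, Epsilon 2, Zeta 4, Eta 3 (total 17).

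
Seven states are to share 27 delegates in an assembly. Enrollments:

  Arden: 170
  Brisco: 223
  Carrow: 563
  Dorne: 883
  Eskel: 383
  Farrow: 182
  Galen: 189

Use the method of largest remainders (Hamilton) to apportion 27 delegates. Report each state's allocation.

Arden 2; Brisco 2; Carrow 6; Dorne 9; Eskel 4; Farrow 2; Galen 2

Total 2593; standard divisor 2593/27 ≈ 96.037.
Standard quotas: Arden 1.770, Brisco 2.322, Carrow 5.862, Dorne 9.194, Eskel 3.988, Farrow 1.895, Galen 1.968.
Lower quotas: Arden 1, Brisco 2, Carrow 5, Dorne 9, Eskel 3, Farrow 1, Galen 1 (sum 22, leaving 5 seats).
Remainders in descending order: Eskel 0.988, Galen 0.968, Farrow 0.895, Carrow 0.862, Arden 0.770, Brisco 0.322, Dorne 0.194.
The surplus seats go to Eskel, Galen, Farrow, Carrow, Arden.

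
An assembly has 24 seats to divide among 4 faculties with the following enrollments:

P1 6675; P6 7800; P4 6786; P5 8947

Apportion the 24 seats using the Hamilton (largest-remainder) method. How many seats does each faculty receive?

The standard divisor is 30208/24 ≈ 1258.667.
Standard quotas: P1 5.3032, P6 6.1970, P4 5.3914, P5 7.1083.
Lower quotas: P1 5, P6 6, P4 5, P5 7 (sum 23, leaving 1 seat).
Remainders in descending order: P4 0.3914, P1 0.3032, P6 0.1970, P5 0.1083.
Largest remainder: P4 receives the extra seat.

P1 5; P6 6; P4 6; P5 7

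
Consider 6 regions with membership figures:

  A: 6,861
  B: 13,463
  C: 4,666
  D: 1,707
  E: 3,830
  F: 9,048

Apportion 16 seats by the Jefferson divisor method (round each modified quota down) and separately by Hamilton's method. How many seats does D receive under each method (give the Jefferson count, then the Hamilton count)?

0 and 1

Jefferson: A 3, B 6, C 2, D 0, E 1, F 4.
Hamilton: A 3, B 5, C 2, D 1, E 1, F 4.
D gets 0 under Jefferson and 1 under Hamilton.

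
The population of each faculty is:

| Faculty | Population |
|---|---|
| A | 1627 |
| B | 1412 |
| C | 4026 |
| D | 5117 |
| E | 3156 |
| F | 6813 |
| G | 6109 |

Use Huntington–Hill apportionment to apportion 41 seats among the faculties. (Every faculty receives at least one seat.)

With divisor 695: modified quotas A 2.341, B 2.032, C 5.793, D 7.363, E 4.541, F 9.803, G 8.790.
Geometric-mean thresholds: A √(2·3)=2.449, B √(2·3)=2.449, C √(5·6)=5.477, D √(7·8)=7.483, E √(4·5)=4.472, F √(9·10)=9.487, G √(8·9)=8.485.
Each quota rounded against its threshold gives A 2, B 2, C 6, D 7, E 5, F 10, G 9 (total 41).

A=2, B=2, C=6, D=7, E=5, F=10, G=9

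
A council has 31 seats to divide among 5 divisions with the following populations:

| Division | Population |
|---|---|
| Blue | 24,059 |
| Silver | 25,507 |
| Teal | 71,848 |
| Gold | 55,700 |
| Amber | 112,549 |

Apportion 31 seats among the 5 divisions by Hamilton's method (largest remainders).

Blue 2, Silver 3, Teal 8, Gold 6, Amber 12

The standard divisor is 289663/31 ≈ 9343.968.
Standard quotas: Blue 2.5748, Silver 2.7298, Teal 7.6892, Gold 5.9611, Amber 12.0451.
Lower quotas: Blue 2, Silver 2, Teal 7, Gold 5, Amber 12 (sum 28, leaving 3 seats).
Remainders in descending order: Gold 0.9611, Silver 0.7298, Teal 0.6892, Blue 0.5748, Amber 0.0451.
The surplus seats go to Gold, Silver, Teal.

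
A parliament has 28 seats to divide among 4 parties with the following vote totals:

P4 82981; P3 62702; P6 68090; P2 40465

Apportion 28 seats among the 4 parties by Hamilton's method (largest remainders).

Standard divisor: 254238 ÷ 28 ≈ 9079.929.
Standard quotas: P4 9.1389, P3 6.9056, P6 7.4990, P2 4.4565.
Lower quotas: P4 9, P3 6, P6 7, P2 4 (sum 26, leaving 2 seats).
Remainders in descending order: P3 0.9056, P6 0.4990, P2 0.4565, P4 0.1389.
The surplus seats go to P3, P6.

P4 9, P3 7, P6 8, P2 4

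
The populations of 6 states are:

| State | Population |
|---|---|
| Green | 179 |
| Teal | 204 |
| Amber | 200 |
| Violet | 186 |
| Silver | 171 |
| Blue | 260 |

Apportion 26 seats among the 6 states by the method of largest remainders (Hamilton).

Green=4, Teal=4, Amber=4, Violet=4, Silver=4, Blue=6

The standard divisor is 1200/26 ≈ 46.154.
Standard quotas: Green 3.878, Teal 4.420, Amber 4.333, Violet 4.030, Silver 3.705, Blue 5.633.
Lower quotas: Green 3, Teal 4, Amber 4, Violet 4, Silver 3, Blue 5 (sum 23, leaving 3 seats).
Remainders in descending order: Green 0.878, Silver 0.705, Blue 0.633, Teal 0.420, Amber 0.333, Violet 0.030.
Largest remainders: Green, Silver, Blue receive the extra seats.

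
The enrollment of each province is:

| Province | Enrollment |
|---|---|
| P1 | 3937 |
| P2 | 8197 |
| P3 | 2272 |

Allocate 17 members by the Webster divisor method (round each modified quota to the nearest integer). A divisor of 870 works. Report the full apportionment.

With modified divisor 870: modified quotas P1 4.525, P2 9.422, P3 2.611.
Rounding to the nearest integer: P1 5, P2 9, P3 3 (total 17).

P1=5, P2=9, P3=3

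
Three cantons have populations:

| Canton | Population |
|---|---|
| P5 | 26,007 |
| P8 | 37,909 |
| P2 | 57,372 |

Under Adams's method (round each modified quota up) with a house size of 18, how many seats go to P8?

6

Standard divisor 121288/18 ≈ 6738.222; standard quotas: P5 3.860, P8 5.626, P2 8.514.
Rounding up gives 4, 6, 9 = 19 seats, so the divisor must be adjusted.
With modified divisor 7400: modified quotas P5 3.514, P8 5.123, P2 7.753.
Rounding up: P5 4, P8 6, P2 8 (total 18).
P8 receives 6.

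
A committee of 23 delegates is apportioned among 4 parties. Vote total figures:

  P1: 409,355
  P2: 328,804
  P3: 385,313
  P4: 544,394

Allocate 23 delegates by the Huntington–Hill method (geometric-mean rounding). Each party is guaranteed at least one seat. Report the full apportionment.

With divisor 73135: modified quotas P1 5.597, P2 4.496, P3 5.269, P4 7.444.
Geometric-mean thresholds: P1 √(5·6)=5.477, P2 √(4·5)=4.472, P3 √(5·6)=5.477, P4 √(7·8)=7.483.
Each quota rounded against its threshold gives P1 6, P2 5, P3 5, P4 7 (total 23).

P1=6, P2=5, P3=5, P4=7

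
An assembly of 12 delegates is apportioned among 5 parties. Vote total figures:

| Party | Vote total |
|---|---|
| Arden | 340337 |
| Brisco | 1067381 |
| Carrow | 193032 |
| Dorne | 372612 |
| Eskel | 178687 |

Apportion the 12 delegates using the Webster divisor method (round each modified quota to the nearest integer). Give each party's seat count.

Standard divisor 2152049/12 ≈ 179337.417; standard quotas: Arden 1.898, Brisco 5.952, Carrow 1.076, Dorne 2.078, Eskel 0.996.
Rounding to the nearest integer gives Arden 2, Brisco 6, Carrow 1, Dorne 2, Eskel 1 — total 12, matching the house size, so no adjustment is needed.

Arden 2, Brisco 6, Carrow 1, Dorne 2, Eskel 1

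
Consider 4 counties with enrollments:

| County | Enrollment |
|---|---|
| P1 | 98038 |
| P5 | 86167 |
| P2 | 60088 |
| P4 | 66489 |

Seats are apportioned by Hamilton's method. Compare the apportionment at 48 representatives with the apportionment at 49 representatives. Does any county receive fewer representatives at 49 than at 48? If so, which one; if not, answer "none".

At 48 seats: P1 15, P5 14, P2 9, P4 10.
At 49 seats: P1 15, P5 14, P2 9, P4 11.
No county's allocation decreased.

none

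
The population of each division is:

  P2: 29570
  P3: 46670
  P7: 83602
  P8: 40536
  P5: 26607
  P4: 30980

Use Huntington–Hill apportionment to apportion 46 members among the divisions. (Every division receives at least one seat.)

With divisor 5578: modified quotas P2 5.301, P3 8.367, P7 14.988, P8 7.267, P5 4.770, P4 5.554.
Geometric-mean thresholds: P2 √(5·6)=5.477, P3 √(8·9)=8.485, P7 √(14·15)=14.491, P8 √(7·8)=7.483, P5 √(4·5)=4.472, P4 √(5·6)=5.477.
Each quota rounded against its threshold gives P2 5, P3 8, P7 15, P8 7, P5 5, P4 6 (total 46).

P2 5, P3 8, P7 15, P8 7, P5 5, P4 6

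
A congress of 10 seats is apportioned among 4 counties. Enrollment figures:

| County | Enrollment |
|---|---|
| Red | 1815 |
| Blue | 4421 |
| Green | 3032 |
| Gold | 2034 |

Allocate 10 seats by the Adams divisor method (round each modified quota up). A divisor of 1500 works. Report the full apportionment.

Red: 2, Blue: 3, Green: 3, Gold: 2

With modified divisor 1500: modified quotas Red 1.210, Blue 2.947, Green 2.021, Gold 1.356.
Rounding up: Red 2, Blue 3, Green 3, Gold 2 (total 10).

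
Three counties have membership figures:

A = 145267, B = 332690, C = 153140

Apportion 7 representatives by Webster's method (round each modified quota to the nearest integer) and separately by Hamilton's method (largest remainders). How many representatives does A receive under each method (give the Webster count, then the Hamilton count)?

2 and 1

Webster: A 2, B 3, C 2.
Hamilton: A 1, B 4, C 2.
A gets 2 under Webster and 1 under Hamilton.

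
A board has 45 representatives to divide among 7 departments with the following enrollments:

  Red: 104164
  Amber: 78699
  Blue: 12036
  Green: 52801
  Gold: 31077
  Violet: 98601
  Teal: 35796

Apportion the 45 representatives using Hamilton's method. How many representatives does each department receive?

Red 11, Amber 9, Blue 1, Green 6, Gold 3, Violet 11, Teal 4

The standard divisor is 413174/45 ≈ 9181.644.
Standard quotas: Red 11.3448, Amber 8.5713, Blue 1.3109, Green 5.7507, Gold 3.3847, Violet 10.7389, Teal 3.8986.
Lower quotas: Red 11, Amber 8, Blue 1, Green 5, Gold 3, Violet 10, Teal 3 (sum 41, leaving 4 seats).
Remainders in descending order: Teal 0.8986, Green 0.7507, Violet 0.7389, Amber 0.5713, Gold 0.3847, Red 0.3448, Blue 0.3109.
The surplus seats go to Teal, Green, Violet, Amber.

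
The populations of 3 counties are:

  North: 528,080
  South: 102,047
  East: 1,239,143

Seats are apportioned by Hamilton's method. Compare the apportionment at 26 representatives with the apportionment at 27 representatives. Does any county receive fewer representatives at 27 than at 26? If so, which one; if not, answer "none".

South

At 26 seats: North 7, South 2, East 17.
At 27 seats: North 8, South 1, East 18.
South drops from 2 to 1.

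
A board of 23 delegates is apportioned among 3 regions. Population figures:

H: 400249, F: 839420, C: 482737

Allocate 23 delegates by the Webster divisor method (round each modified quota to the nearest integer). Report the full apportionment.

Standard divisor 1722406/23 ≈ 74887.217; standard quotas: H 5.345, F 11.209, C 6.446.
Rounding to the nearest integer gives 5, 11, 6 = 22 seats, so the divisor must be adjusted.
With modified divisor 73600: modified quotas H 5.438, F 11.405, C 6.559.
Rounding to the nearest integer: H 5, F 11, C 7 (total 23).

H 5, F 11, C 7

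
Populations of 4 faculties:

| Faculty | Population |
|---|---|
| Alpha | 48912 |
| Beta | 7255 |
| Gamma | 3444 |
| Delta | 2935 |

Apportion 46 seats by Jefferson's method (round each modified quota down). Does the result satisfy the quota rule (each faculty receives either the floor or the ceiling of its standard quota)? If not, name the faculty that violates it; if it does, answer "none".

Standard quotas: Alpha 35.973, Beta 5.336, Gamma 2.533, Delta 2.159.
Jefferson allocation: Alpha 37, Beta 5, Gamma 2, Delta 2.
Alpha has quota 35.973 (lower 35, upper 36) but receives 37 — outside the quota interval.

Alpha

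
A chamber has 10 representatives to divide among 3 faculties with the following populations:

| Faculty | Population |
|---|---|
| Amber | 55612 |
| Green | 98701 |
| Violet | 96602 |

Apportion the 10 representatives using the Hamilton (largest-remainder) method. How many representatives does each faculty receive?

Amber: 2, Green: 4, Violet: 4

The standard divisor is 250915/10 ≈ 25091.5.
Standard quotas: Amber 2.2164, Green 3.9336, Violet 3.8500.
Lower quotas: Amber 2, Green 3, Violet 3 (sum 8, leaving 2 seats).
Remainders in descending order: Green 0.9336, Violet 0.8500, Amber 0.2164.
Largest remainders: Green, Violet receive the extra seats.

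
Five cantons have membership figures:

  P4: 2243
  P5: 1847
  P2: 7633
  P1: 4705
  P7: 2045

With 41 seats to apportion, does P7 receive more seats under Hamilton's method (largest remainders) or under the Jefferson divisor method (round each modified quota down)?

Hamilton

Hamilton: P4 5, P5 4, P2 17, P1 10, P7 5.
Jefferson: P4 5, P5 4, P2 17, P1 11, P7 4.
P7 gets 5 under Hamilton and 4 under Jefferson.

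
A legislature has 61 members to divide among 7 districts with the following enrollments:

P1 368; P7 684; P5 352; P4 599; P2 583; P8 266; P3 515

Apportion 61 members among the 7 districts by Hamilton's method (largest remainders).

P1 7; P7 12; P5 6; P4 11; P2 11; P8 5; P3 9

Standard divisor: 3367 ÷ 61 ≈ 55.197.
Standard quotas: P1 6.667, P7 12.392, P5 6.377, P4 10.852, P2 10.562, P8 4.819, P3 9.330.
Lower quotas: P1 6, P7 12, P5 6, P4 10, P2 10, P8 4, P3 9 (sum 57, leaving 4 seats).
Remainders in descending order: P4 0.852, P8 0.819, P1 0.667, P2 0.562, P7 0.392, P5 0.377, P3 0.330.
Largest remainders: P4, P8, P1, P2 receive the extra seats.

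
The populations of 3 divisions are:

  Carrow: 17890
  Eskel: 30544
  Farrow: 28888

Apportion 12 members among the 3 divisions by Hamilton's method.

Carrow 3, Eskel 5, Farrow 4

Total 77322; standard divisor 77322/12 ≈ 6443.5.
Standard quotas: Carrow 2.7764, Eskel 4.7403, Farrow 4.4833.
Lower quotas: Carrow 2, Eskel 4, Farrow 4 (sum 10, leaving 2 seats).
Remainders in descending order: Carrow 0.7764, Eskel 0.7403, Farrow 0.4833.
The surplus seats go to Carrow, Eskel.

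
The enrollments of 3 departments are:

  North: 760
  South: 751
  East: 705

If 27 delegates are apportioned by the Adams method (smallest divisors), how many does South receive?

Standard divisor 2216/27 ≈ 82.074; standard quotas: North 9.260, South 9.150, East 8.590.
Rounding up gives 10, 10, 9 = 29 seats, so the divisor must be adjusted.
With modified divisor 86: modified quotas North 8.837, South 8.733, East 8.198.
Rounding up: North 9, South 9, East 9 (total 27).
South receives 9.

9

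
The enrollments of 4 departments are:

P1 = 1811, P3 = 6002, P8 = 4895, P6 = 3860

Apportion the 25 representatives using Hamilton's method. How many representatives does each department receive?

P1 3, P3 9, P8 7, P6 6

Total 16568; standard divisor 16568/25 ≈ 662.72.
Standard quotas: P1 2.7327, P3 9.0566, P8 7.3862, P6 5.8245.
Lower quotas: P1 2, P3 9, P8 7, P6 5 (sum 23, leaving 2 seats).
Remainders in descending order: P6 0.8245, P1 0.7327, P8 0.3862, P3 0.0566.
The surplus seats go to P6, P1.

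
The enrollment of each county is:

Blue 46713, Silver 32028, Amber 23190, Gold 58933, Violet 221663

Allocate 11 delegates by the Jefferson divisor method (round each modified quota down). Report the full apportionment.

Standard divisor 382527/11 ≈ 34775.182; standard quotas: Blue 1.343, Silver 0.921, Amber 0.667, Gold 1.695, Violet 6.374.
Rounding down gives 1, 0, 0, 1, 6 = 8 seats, so the divisor must be adjusted.
With modified divisor 28600: modified quotas Blue 1.633, Silver 1.120, Amber 0.811, Gold 2.061, Violet 7.750.
Rounding down: Blue 1, Silver 1, Amber 0, Gold 2, Violet 7 (total 11).

Blue 1, Silver 1, Amber 0, Gold 2, Violet 7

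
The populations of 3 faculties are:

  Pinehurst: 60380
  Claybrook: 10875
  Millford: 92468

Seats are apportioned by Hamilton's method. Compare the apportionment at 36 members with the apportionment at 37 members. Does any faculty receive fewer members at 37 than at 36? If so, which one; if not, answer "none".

Claybrook

At 36 seats: Pinehurst 13, Claybrook 3, Millford 20.
At 37 seats: Pinehurst 14, Claybrook 2, Millford 21.
Claybrook drops from 3 to 2.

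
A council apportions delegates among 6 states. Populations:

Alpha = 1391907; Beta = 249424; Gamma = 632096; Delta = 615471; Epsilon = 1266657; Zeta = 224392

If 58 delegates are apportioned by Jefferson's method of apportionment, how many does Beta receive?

Standard divisor 4379947/58 ≈ 75516.328; standard quotas: Alpha 18.432, Beta 3.303, Gamma 8.370, Delta 8.150, Epsilon 16.773, Zeta 2.971.
Rounding down gives 18, 3, 8, 8, 16, 2 = 55 seats, so the divisor must be adjusted.
With modified divisor 71800: modified quotas Alpha 19.386, Beta 3.474, Gamma 8.804, Delta 8.572, Epsilon 17.641, Zeta 3.125.
Rounding down: Alpha 19, Beta 3, Gamma 8, Delta 8, Epsilon 17, Zeta 3 (total 58).
Beta receives 3.

3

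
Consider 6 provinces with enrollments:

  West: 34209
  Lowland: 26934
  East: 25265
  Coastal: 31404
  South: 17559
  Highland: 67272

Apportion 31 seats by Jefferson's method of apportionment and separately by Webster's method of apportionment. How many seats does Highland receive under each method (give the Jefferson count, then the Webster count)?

11 and 10

Jefferson: West 5, Lowland 4, East 4, Coastal 5, South 2, Highland 11.
Webster: West 5, Lowland 4, East 4, Coastal 5, South 3, Highland 10.
Highland gets 11 under Jefferson and 10 under Webster.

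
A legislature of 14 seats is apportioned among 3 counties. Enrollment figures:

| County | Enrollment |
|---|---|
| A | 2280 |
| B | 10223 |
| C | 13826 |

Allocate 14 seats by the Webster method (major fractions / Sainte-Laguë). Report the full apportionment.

Standard divisor 26329/14 ≈ 1880.643; standard quotas: A 1.212, B 5.436, C 7.352.
Rounding to the nearest integer gives 1, 5, 7 = 13 seats, so the divisor must be adjusted.
With modified divisor 1850: modified quotas A 1.232, B 5.526, C 7.474.
Rounding to the nearest integer: A 1, B 6, C 7 (total 14).

A=1; B=6; C=7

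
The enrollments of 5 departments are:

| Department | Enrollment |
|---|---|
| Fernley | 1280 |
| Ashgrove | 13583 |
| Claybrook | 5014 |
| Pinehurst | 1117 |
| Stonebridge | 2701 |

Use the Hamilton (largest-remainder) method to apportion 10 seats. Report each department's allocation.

Fernley=1; Ashgrove=6; Claybrook=2; Pinehurst=0; Stonebridge=1

Standard divisor: 23695 ÷ 10 ≈ 2369.5.
Standard quotas: Fernley 0.5402, Ashgrove 5.7324, Claybrook 2.1161, Pinehurst 0.4714, Stonebridge 1.1399.
Lower quotas: Fernley 0, Ashgrove 5, Claybrook 2, Pinehurst 0, Stonebridge 1 (sum 8, leaving 2 seats).
Remainders in descending order: Ashgrove 0.7324, Fernley 0.5402, Pinehurst 0.4714, Stonebridge 0.1399, Claybrook 0.1161.
The surplus seats go to Ashgrove, Fernley.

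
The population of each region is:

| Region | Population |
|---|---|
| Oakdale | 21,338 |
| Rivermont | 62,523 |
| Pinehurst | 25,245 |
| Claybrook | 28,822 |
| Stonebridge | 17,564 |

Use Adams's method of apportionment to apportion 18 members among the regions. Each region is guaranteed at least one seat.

Oakdale 3, Rivermont 7, Pinehurst 3, Claybrook 3, Stonebridge 2

Standard divisor 155492/18 ≈ 8638.444; standard quotas: Oakdale 2.470, Rivermont 7.238, Pinehurst 2.922, Claybrook 3.336, Stonebridge 2.033.
Rounding up gives 3, 8, 3, 4, 3 = 21 seats, so the divisor must be adjusted.
With modified divisor 10000: modified quotas Oakdale 2.134, Rivermont 6.252, Pinehurst 2.525, Claybrook 2.882, Stonebridge 1.756.
Rounding up: Oakdale 3, Rivermont 7, Pinehurst 3, Claybrook 3, Stonebridge 2 (total 18).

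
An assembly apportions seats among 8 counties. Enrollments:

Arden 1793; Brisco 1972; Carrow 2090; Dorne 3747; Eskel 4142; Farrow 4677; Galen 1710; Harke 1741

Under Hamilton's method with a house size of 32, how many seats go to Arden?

3

Standard divisor: 21872 ÷ 32 ≈ 683.5.
Standard quotas: Arden 2.623, Brisco 2.885, Carrow 3.058, Dorne 5.482, Eskel 6.060, Farrow 6.843, Galen 2.502, Harke 2.547.
Lower quotas: Arden 2, Brisco 2, Carrow 3, Dorne 5, Eskel 6, Farrow 6, Galen 2, Harke 2 (sum 28, leaving 4 seats).
Remainders in descending order: Brisco 0.885, Farrow 0.843, Arden 0.623, Harke 0.547, Galen 0.502, Dorne 0.482, Eskel 0.060, Carrow 0.058.
The surplus seats go to Brisco, Farrow, Arden, Harke.
Arden receives 3.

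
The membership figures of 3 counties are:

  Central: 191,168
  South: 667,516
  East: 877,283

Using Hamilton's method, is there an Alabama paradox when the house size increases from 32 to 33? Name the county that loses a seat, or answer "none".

At 32 seats: Central 4, South 12, East 16.
At 33 seats: Central 3, South 13, East 17.
Central drops from 4 to 3.

Central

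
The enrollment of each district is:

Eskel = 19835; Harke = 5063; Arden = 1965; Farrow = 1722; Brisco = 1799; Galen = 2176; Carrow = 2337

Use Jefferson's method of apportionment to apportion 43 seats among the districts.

Standard divisor 34897/43 ≈ 811.558; standard quotas: Eskel 24.441, Harke 6.239, Arden 2.421, Farrow 2.122, Brisco 2.217, Galen 2.681, Carrow 2.880.
Rounding down gives 24, 6, 2, 2, 2, 2, 2 = 40 seats, so the divisor must be adjusted.
With modified divisor 750: modified quotas Eskel 26.447, Harke 6.751, Arden 2.620, Farrow 2.296, Brisco 2.399, Galen 2.901, Carrow 3.116.
Rounding down: Eskel 26, Harke 6, Arden 2, Farrow 2, Brisco 2, Galen 2, Carrow 3 (total 43).

Eskel=26, Harke=6, Arden=2, Farrow=2, Brisco=2, Galen=2, Carrow=3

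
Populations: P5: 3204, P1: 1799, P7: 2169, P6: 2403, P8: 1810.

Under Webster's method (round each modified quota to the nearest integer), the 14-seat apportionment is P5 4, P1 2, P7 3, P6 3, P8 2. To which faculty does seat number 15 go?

Priority for the next seat is population ÷ (current seats + 0.5).
Priorities: P5 712.000, P1 719.600, P7 619.714, P6 686.571, P8 724.000.
Highest priority: P8.

P8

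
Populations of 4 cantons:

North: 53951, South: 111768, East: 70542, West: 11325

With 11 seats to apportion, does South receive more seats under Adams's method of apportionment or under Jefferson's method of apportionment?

Adams: North 2, South 5, East 3, West 1.
Jefferson: North 2, South 6, East 3, West 0.
South gets 5 under Adams and 6 under Jefferson.

Jefferson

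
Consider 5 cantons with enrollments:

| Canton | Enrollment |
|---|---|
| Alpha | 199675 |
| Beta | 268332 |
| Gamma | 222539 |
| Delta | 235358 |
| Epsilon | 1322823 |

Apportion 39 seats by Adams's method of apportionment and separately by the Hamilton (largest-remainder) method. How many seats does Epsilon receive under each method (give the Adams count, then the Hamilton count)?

22 and 23

Adams: Alpha 4, Beta 5, Gamma 4, Delta 4, Epsilon 22.
Hamilton: Alpha 3, Beta 5, Gamma 4, Delta 4, Epsilon 23.
Epsilon gets 22 under Adams and 23 under Hamilton.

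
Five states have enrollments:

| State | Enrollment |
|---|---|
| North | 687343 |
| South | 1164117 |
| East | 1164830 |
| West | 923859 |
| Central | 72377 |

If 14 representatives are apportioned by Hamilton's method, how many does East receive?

4

Total 4012526; standard divisor 4012526/14 = 286609.
Standard quotas: North 2.3982, South 4.0617, East 4.0642, West 3.2234, Central 0.2525.
Lower quotas: North 2, South 4, East 4, West 3, Central 0 (sum 13, leaving 1 seat).
Remainders in descending order: North 0.3982, Central 0.2525, West 0.2234, East 0.0642, South 0.0617.
Largest remainder: North receives the extra seat.
East receives 4.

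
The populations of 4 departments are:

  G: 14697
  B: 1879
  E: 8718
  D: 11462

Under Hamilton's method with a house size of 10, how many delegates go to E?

2

Total 36756; standard divisor 36756/10 ≈ 3675.6.
Standard quotas: G 3.9985, B 0.5112, E 2.3719, D 3.1184.
Lower quotas: G 3, B 0, E 2, D 3 (sum 8, leaving 2 seats).
Remainders in descending order: G 0.9985, B 0.5112, E 0.3719, D 0.1184.
The surplus seats go to G, B.
E receives 2.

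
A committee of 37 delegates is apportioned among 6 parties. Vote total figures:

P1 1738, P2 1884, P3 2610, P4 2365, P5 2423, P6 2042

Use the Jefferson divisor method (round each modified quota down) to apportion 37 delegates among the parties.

P1: 5, P2: 5, P3: 7, P4: 7, P5: 7, P6: 6

Standard divisor 13062/37 ≈ 353.027; standard quotas: P1 4.923, P2 5.337, P3 7.393, P4 6.699, P5 6.863, P6 5.784.
Rounding down gives 4, 5, 7, 6, 6, 5 = 33 seats, so the divisor must be adjusted.
With modified divisor 330: modified quotas P1 5.267, P2 5.709, P3 7.909, P4 7.167, P5 7.342, P6 6.188.
Rounding down: P1 5, P2 5, P3 7, P4 7, P5 7, P6 6 (total 37).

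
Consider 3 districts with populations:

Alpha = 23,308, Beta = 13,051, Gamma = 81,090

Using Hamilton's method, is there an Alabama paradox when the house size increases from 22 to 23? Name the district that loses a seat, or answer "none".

Beta

At 22 seats: Alpha 4, Beta 3, Gamma 15.
At 23 seats: Alpha 5, Beta 2, Gamma 16.
Beta drops from 3 to 2.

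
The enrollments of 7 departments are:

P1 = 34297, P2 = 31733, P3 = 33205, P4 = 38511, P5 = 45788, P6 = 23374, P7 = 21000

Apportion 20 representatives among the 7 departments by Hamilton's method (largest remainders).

P1 3, P2 3, P3 3, P4 3, P5 4, P6 2, P7 2

The standard divisor is 227908/20 ≈ 11395.4.
Standard quotas: P1 3.0097, P2 2.7847, P3 2.9139, P4 3.3795, P5 4.0181, P6 2.0512, P7 1.8428.
Lower quotas: P1 3, P2 2, P3 2, P4 3, P5 4, P6 2, P7 1 (sum 17, leaving 3 seats).
Remainders in descending order: P3 0.9139, P7 0.8428, P2 0.7847, P4 0.3795, P6 0.0512, P5 0.0181, P1 0.0097.
Largest remainders: P3, P7, P2 receive the extra seats.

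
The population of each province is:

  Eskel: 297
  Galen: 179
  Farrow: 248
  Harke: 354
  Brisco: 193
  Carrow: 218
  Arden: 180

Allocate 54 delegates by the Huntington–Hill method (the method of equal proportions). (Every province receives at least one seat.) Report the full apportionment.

With divisor 31: modified quotas Eskel 9.581, Galen 5.774, Farrow 8.000, Harke 11.419, Brisco 6.226, Carrow 7.032, Arden 5.806.
Geometric-mean thresholds: Eskel √(9·10)=9.487, Galen √(5·6)=5.477, Farrow √(8·9)=8.485, Harke √(11·12)=11.489, Brisco √(6·7)=6.481, Carrow √(7·8)=7.483, Arden √(5·6)=5.477.
Each quota rounded against its threshold gives Eskel 10, Galen 6, Farrow 8, Harke 11, Brisco 6, Carrow 7, Arden 6 (total 54).

Eskel: 10, Galen: 6, Farrow: 8, Harke: 11, Brisco: 6, Carrow: 7, Arden: 6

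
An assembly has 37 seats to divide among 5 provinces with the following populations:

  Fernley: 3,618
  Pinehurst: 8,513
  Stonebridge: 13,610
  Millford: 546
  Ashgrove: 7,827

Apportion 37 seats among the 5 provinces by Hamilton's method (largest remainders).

The standard divisor is 34114/37 = 922.
Standard quotas: Fernley 3.9241, Pinehurst 9.2332, Stonebridge 14.7614, Millford 0.5922, Ashgrove 8.4892.
Lower quotas: Fernley 3, Pinehurst 9, Stonebridge 14, Millford 0, Ashgrove 8 (sum 34, leaving 3 seats).
Remainders in descending order: Fernley 0.9241, Stonebridge 0.7614, Millford 0.5922, Ashgrove 0.4892, Pinehurst 0.2332.
Largest remainders: Fernley, Stonebridge, Millford receive the extra seats.

Fernley: 4; Pinehurst: 9; Stonebridge: 15; Millford: 1; Ashgrove: 8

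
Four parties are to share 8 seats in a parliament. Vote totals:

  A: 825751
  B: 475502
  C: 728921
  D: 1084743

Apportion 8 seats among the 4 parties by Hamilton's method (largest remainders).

Standard divisor: 3114917 ÷ 8 ≈ 389364.625.
Standard quotas: A 2.1208, B 1.2212, C 1.8721, D 2.7859.
Lower quotas: A 2, B 1, C 1, D 2 (sum 6, leaving 2 seats).
Remainders in descending order: C 0.8721, D 0.7859, B 0.2212, A 0.1208.
The surplus seats go to C, D.

A 2; B 1; C 2; D 3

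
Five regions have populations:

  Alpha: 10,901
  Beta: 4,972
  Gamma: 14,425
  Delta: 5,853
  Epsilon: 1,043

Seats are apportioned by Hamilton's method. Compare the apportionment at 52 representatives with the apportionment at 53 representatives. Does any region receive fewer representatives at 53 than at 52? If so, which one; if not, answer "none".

Epsilon

At 52 seats: Alpha 15, Beta 7, Gamma 20, Delta 8, Epsilon 2.
At 53 seats: Alpha 16, Beta 7, Gamma 21, Delta 8, Epsilon 1.
Epsilon drops from 2 to 1.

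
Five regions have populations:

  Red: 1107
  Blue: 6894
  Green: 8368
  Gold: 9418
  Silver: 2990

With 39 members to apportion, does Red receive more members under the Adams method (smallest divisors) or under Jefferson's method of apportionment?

Adams

Adams: Red 2, Blue 9, Green 11, Gold 13, Silver 4.
Jefferson: Red 1, Blue 9, Green 12, Gold 13, Silver 4.
Red gets 2 under Adams and 1 under Jefferson.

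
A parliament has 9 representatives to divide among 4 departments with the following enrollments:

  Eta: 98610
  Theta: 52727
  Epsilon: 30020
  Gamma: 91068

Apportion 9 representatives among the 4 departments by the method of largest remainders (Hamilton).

Eta=3, Theta=2, Epsilon=1, Gamma=3

Standard divisor: 272425 ÷ 9 ≈ 30269.444.
Standard quotas: Eta 3.2577, Theta 1.7419, Epsilon 0.9918, Gamma 3.0086.
Lower quotas: Eta 3, Theta 1, Epsilon 0, Gamma 3 (sum 7, leaving 2 seats).
Remainders in descending order: Epsilon 0.9918, Theta 0.7419, Eta 0.2577, Gamma 0.0086.
Largest remainders: Epsilon, Theta receive the extra seats.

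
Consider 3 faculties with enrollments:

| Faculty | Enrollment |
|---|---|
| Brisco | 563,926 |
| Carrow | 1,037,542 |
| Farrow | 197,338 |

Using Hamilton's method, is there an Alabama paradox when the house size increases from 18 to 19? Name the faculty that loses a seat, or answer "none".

none

At 18 seats: Brisco 6, Carrow 10, Farrow 2.
At 19 seats: Brisco 6, Carrow 11, Farrow 2.
No faculty's allocation decreased.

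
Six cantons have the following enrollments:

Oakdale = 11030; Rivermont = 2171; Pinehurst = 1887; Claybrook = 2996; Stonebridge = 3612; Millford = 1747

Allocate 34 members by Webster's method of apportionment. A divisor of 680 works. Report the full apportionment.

Oakdale 16, Rivermont 3, Pinehurst 3, Claybrook 4, Stonebridge 5, Millford 3

With modified divisor 680: modified quotas Oakdale 16.221, Rivermont 3.193, Pinehurst 2.775, Claybrook 4.406, Stonebridge 5.312, Millford 2.569.
Rounding to the nearest integer: Oakdale 16, Rivermont 3, Pinehurst 3, Claybrook 4, Stonebridge 5, Millford 3 (total 34).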